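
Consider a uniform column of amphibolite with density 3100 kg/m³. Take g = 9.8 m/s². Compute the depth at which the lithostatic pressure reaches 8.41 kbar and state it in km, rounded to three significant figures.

h = P/(ρg) = 8.41 kbar / (3100 kg/m³ × 9.8 m/s²) = 8.410×10^8 Pa / 30380 Pa/m = 27683 m
= 27.683 km

27.7 km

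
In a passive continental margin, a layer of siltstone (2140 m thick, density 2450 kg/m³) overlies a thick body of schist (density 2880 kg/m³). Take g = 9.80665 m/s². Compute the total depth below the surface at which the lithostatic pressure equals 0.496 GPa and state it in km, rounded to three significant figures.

Pressure at base of upper layers: 2450×9.80665×2140 = 5.142×10^7 Pa = 0.05142 GPa
Remaining pressure to be supplied by schist: 4.960×10^8 − 5.142×10^7 = 4.446×10^8 Pa
Additional depth in schist = 4.446×10^8 Pa / (2880 kg/m³ × 9.80665 m/s²) = 15741 m
Total depth = 2140 m + 15741 m = 17881 m
= 17.881 km

17.9 km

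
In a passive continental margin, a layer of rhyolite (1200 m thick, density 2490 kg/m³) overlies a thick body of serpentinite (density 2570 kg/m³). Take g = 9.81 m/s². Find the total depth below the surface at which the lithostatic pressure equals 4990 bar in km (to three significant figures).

19.8 km

Pressure at base of upper layers: 2490×9.81×1200 = 2.931×10^7 Pa = 293.1 bar
Remaining pressure to be supplied by serpentinite: 4.990×10^8 − 2.931×10^7 = 4.697×10^8 Pa
Additional depth in serpentinite = 4.697×10^8 Pa / (2570 kg/m³ × 9.81 m/s²) = 18630 m
Total depth = 1200 m + 18630 m = 19830 m
= 19.830 km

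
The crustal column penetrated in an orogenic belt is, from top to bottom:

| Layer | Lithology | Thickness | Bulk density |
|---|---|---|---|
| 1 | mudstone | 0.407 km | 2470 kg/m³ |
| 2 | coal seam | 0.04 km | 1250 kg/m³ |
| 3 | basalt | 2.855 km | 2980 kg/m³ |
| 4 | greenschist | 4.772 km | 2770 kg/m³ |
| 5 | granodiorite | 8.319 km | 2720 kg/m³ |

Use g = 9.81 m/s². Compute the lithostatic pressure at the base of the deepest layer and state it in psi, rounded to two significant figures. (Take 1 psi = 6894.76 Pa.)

65000 psi

mudstone: 2470 kg/m³ × 9.81 m/s² × 407 m = 9.862×10^6 Pa = 1430 psi
coal seam: 1250 kg/m³ × 9.81 m/s² × 40 m = 4.905×10^5 Pa = 71.14 psi
basalt: 2980 kg/m³ × 9.81 m/s² × 2855 m = 8.346×10^7 Pa = 12105 psi
greenschist: 2770 kg/m³ × 9.81 m/s² × 4772 m = 1.297×10^8 Pa = 18807 psi
granodiorite: 2720 kg/m³ × 9.81 m/s² × 8319 m = 2.220×10^8 Pa = 32195 psi
Total = 1430 + 71.14 + 12105 + 18807 + 32195 = 64609 psi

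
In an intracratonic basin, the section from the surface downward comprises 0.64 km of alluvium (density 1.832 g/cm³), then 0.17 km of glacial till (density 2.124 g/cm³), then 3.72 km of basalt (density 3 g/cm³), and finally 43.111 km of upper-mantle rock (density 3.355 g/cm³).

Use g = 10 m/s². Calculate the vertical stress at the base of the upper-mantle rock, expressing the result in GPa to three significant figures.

1.57 GPa

alluvium: 1832 kg/m³ × 10 m/s² × 640 m = 1.172×10^7 Pa = 0.01172 GPa
glacial till: 2124 kg/m³ × 10 m/s² × 170 m = 3.611×10^6 Pa = 3.611×10^-3 GPa
basalt: 3000 kg/m³ × 10 m/s² × 3720 m = 1.116×10^8 Pa = 0.1116 GPa
upper-mantle rock: 3355 kg/m³ × 10 m/s² × 43111 m = 1.446×10^9 Pa = 1.446 GPa
Total = 0.01172 + 3.611×10^-3 + 0.1116 + 1.446 = 1.5733 GPa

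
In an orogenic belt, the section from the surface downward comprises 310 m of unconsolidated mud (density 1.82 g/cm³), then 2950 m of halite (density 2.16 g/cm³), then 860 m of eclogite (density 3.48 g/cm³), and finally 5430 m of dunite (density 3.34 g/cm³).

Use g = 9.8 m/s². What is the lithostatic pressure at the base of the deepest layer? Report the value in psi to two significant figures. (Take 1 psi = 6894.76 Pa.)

40000 psi

unconsolidated mud: 1820 kg/m³ × 9.8 m/s² × 310 m = 5.529×10^6 Pa = 801.9 psi
halite: 2160 kg/m³ × 9.8 m/s² × 2950 m = 6.245×10^7 Pa = 9057 psi
eclogite: 3480 kg/m³ × 9.8 m/s² × 860 m = 2.933×10^7 Pa = 4254 psi
dunite: 3340 kg/m³ × 9.8 m/s² × 5430 m = 1.777×10^8 Pa = 25778 psi
Total = 801.9 + 9057 + 4254 + 25778 = 39891 psi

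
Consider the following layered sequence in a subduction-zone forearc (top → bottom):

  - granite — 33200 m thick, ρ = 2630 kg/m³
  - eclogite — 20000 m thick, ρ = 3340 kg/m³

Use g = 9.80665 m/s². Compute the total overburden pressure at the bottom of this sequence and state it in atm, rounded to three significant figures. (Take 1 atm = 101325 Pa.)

granite: 2630 kg/m³ × 9.80665 m/s² × 33200 m = 8.563×10^8 Pa = 8451 atm
eclogite: 3340 kg/m³ × 9.80665 m/s² × 20000 m = 6.551×10^8 Pa = 6465 atm
Total = 8451 + 6465 = 14916 atm

14900 atm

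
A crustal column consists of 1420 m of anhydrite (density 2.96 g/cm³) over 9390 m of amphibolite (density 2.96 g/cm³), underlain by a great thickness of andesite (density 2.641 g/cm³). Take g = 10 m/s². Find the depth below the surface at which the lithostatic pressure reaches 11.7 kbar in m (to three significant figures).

Pressure at base of upper layers: 2960×10×1420 + 2960×10×9390 = 3.200×10^8 Pa = 3.200 kbar
Remaining pressure to be supplied by andesite: 1.170×10^9 − 3.200×10^8 = 8.500×10^8 Pa
Additional depth in andesite = 8.500×10^8 Pa / (2641 kg/m³ × 10 m/s²) = 32186 m
Total depth = 10810 m + 32186 m = 42996 m

43000 m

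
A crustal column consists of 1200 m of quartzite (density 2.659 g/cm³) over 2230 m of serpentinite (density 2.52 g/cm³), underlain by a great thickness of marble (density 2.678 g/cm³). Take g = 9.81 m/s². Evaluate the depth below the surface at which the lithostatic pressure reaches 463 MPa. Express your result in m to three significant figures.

Pressure at base of upper layers: 2659×9.81×1200 + 2520×9.81×2230 = 8.643×10^7 Pa = 86.43 MPa
Remaining pressure to be supplied by marble: 4.630×10^8 − 8.643×10^7 = 3.766×10^8 Pa
Additional depth in marble = 3.766×10^8 Pa / (2678 kg/m³ × 9.81 m/s²) = 14334 m
Total depth = 3430 m + 14334 m = 17764 m

17800 m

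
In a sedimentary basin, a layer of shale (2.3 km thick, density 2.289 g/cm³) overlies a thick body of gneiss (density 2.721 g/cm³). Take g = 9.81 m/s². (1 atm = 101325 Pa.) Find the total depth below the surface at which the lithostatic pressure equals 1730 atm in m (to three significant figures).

6930 m

Pressure at base of upper layers: 2289×9.81×2300 = 5.165×10^7 Pa = 509.7 atm
Remaining pressure to be supplied by gneiss: 1.753×10^8 − 5.165×10^7 = 1.236×10^8 Pa
Additional depth in gneiss = 1.236×10^8 Pa / (2721 kg/m³ × 9.81 m/s²) = 4632.1 m
Total depth = 2300 m + 4632.1 m = 6932.1 m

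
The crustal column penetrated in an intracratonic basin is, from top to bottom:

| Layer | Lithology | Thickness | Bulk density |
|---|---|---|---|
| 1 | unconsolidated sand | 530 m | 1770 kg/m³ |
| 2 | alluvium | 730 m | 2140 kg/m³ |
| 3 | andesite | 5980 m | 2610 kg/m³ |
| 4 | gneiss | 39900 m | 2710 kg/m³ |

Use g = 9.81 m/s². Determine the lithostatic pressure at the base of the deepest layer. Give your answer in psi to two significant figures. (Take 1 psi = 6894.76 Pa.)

unconsolidated sand: 1770 kg/m³ × 9.81 m/s² × 530 m = 9.203×10^6 Pa = 1335 psi
alluvium: 2140 kg/m³ × 9.81 m/s² × 730 m = 1.533×10^7 Pa = 2223 psi
andesite: 2610 kg/m³ × 9.81 m/s² × 5980 m = 1.531×10^8 Pa = 22207 psi
gneiss: 2710 kg/m³ × 9.81 m/s² × 39900 m = 1.061×10^9 Pa = 1.538×10^5 psi
Total = 1335 + 2223 + 22207 + 1.538×10^5 = 1.7961×10^5 psi

180000 psi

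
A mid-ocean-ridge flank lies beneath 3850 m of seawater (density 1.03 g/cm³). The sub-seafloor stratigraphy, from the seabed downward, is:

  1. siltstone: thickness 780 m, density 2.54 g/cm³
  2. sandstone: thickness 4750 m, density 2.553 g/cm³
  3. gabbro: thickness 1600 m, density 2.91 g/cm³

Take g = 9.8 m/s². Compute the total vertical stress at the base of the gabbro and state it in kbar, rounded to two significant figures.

seawater: 1030 kg/m³ × 9.8 m/s² × 3850 m = 3.886×10^7 Pa = 0.3886 kbar
siltstone: 2540 kg/m³ × 9.8 m/s² × 780 m = 1.942×10^7 Pa = 0.1942 kbar
sandstone: 2553 kg/m³ × 9.8 m/s² × 4750 m = 1.188×10^8 Pa = 1.188 kbar
gabbro: 2910 kg/m³ × 9.8 m/s² × 1600 m = 4.563×10^7 Pa = 0.4563 kbar
Total = 0.3886 + 0.1942 + 1.188 + 0.4563 = 2.2275 kbar

2.2 kbar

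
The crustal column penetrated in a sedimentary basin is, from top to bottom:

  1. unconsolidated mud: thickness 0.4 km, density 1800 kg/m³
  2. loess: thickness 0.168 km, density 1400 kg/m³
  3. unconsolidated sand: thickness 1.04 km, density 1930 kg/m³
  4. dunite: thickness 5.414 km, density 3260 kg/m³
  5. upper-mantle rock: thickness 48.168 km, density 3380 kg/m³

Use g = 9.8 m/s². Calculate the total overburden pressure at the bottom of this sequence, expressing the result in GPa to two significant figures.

1.8 GPa

unconsolidated mud: 1800 kg/m³ × 9.8 m/s² × 400 m = 7.056×10^6 Pa = 7.056×10^-3 GPa
loess: 1400 kg/m³ × 9.8 m/s² × 168 m = 2.305×10^6 Pa = 2.305×10^-3 GPa
unconsolidated sand: 1930 kg/m³ × 9.8 m/s² × 1040 m = 1.967×10^7 Pa = 0.01967 GPa
dunite: 3260 kg/m³ × 9.8 m/s² × 5414 m = 1.730×10^8 Pa = 0.1730 GPa
upper-mantle rock: 3380 kg/m³ × 9.8 m/s² × 48168 m = 1.596×10^9 Pa = 1.596 GPa
Total = 7.056×10^-3 + 2.305×10^-3 + 0.01967 + 0.1730 + 1.596 = 1.7975 GPa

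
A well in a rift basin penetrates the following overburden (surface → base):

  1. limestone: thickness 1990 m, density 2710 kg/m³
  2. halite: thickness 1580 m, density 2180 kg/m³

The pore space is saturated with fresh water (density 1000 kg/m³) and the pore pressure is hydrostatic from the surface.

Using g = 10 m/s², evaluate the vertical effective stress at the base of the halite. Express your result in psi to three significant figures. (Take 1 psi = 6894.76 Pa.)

7640 psi

Overburden (lithostatic) stress σ_v:
limestone: 2710 kg/m³ × 10 m/s² × 1990 m = 5.393×10^7 Pa = 53.93 MPa
halite: 2180 kg/m³ × 10 m/s² × 1580 m = 3.444×10^7 Pa = 34.44 MPa
Total = 53.93 + 34.44 = 88.373 MPa
Pore pressure P_p = 1000 kg/m³ × 10 m/s² × 3570 m = 3.570×10^7 Pa = 35.70 MPa
Effective stress σ' = σ_v − P_p = 88.37 − 35.70 = 52.673 MPa = 7639.6 psi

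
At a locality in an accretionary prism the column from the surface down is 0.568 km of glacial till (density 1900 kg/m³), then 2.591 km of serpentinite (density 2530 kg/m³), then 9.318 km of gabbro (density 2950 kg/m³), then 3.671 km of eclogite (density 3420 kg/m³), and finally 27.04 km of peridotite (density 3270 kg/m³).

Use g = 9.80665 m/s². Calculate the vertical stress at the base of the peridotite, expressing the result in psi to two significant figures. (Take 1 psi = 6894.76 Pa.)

190000 psi

glacial till: 1900 kg/m³ × 9.80665 m/s² × 568 m = 1.058×10^7 Pa = 1535 psi
serpentinite: 2530 kg/m³ × 9.80665 m/s² × 2591 m = 6.428×10^7 Pa = 9324 psi
gabbro: 2950 kg/m³ × 9.80665 m/s² × 9318 m = 2.696×10^8 Pa = 39097 psi
eclogite: 3420 kg/m³ × 9.80665 m/s² × 3671 m = 1.231×10^8 Pa = 17857 psi
peridotite: 3270 kg/m³ × 9.80665 m/s² × 27040 m = 8.671×10^8 Pa = 1.258×10^5 psi
Total = 1535 + 9324 + 39097 + 17857 + 1.258×10^5 = 1.9358×10^5 psi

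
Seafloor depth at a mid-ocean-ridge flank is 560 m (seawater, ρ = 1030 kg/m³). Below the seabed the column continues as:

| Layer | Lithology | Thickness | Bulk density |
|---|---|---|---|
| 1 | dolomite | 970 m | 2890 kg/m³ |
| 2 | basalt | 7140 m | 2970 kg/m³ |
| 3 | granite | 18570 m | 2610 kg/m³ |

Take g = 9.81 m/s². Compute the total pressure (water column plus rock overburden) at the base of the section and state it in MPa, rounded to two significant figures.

seawater: 1030 kg/m³ × 9.81 m/s² × 560 m = 5.658×10^6 Pa = 5.658 MPa
dolomite: 2890 kg/m³ × 9.81 m/s² × 970 m = 2.750×10^7 Pa = 27.50 MPa
basalt: 2970 kg/m³ × 9.81 m/s² × 7140 m = 2.080×10^8 Pa = 208.0 MPa
granite: 2610 kg/m³ × 9.81 m/s² × 18570 m = 4.755×10^8 Pa = 475.5 MPa
Total = 5.658 + 27.50 + 208.0 + 475.5 = 716.66 MPa

720 MPa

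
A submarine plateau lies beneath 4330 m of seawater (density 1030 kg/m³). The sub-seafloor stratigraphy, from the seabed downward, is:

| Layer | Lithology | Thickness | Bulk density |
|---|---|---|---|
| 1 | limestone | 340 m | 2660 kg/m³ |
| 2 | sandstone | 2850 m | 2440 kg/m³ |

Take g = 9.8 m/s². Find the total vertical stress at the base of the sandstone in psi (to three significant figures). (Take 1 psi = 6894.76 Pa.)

seawater: 1030 kg/m³ × 9.8 m/s² × 4330 m = 4.371×10^7 Pa = 6339 psi
limestone: 2660 kg/m³ × 9.8 m/s² × 340 m = 8.863×10^6 Pa = 1285 psi
sandstone: 2440 kg/m³ × 9.8 m/s² × 2850 m = 6.815×10^7 Pa = 9884 psi
Total = 6339 + 1285 + 9884 = 17509 psi

17500 psi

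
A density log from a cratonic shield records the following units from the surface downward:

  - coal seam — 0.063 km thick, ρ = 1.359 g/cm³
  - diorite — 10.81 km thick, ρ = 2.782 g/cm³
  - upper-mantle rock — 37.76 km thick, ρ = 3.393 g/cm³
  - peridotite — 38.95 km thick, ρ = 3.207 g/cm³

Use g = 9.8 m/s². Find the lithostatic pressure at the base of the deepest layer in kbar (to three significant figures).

coal seam: 1359 kg/m³ × 9.8 m/s² × 63 m = 8.390×10^5 Pa = 8.390×10^-3 kbar
diorite: 2782 kg/m³ × 9.8 m/s² × 10810 m = 2.947×10^8 Pa = 2.947 kbar
upper-mantle rock: 3393 kg/m³ × 9.8 m/s² × 37760 m = 1.256×10^9 Pa = 12.56 kbar
peridotite: 3207 kg/m³ × 9.8 m/s² × 38950 m = 1.224×10^9 Pa = 12.24 kbar
Total = 8.390×10^-3 + 2.947 + 12.56 + 12.24 = 27.753 kbar

27.8 kbar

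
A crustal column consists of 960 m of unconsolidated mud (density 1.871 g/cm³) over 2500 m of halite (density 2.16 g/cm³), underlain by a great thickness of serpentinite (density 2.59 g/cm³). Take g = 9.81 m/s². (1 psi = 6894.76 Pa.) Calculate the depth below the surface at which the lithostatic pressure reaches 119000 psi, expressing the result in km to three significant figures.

33.0 km

Pressure at base of upper layers: 1871×9.81×960 + 2160×9.81×2500 = 7.059×10^7 Pa = 10239 psi
Remaining pressure to be supplied by serpentinite: 8.205×10^8 − 7.059×10^7 = 7.499×10^8 Pa
Additional depth in serpentinite = 7.499×10^8 Pa / (2590 kg/m³ × 9.81 m/s²) = 29514 m
Total depth = 3460 m + 29514 m = 32974 m
= 32.974 km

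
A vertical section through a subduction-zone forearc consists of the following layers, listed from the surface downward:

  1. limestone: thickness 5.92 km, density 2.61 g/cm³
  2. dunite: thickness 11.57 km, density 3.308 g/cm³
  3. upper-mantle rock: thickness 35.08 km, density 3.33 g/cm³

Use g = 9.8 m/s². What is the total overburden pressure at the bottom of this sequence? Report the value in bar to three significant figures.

16700 bar

limestone: 2610 kg/m³ × 9.8 m/s² × 5920 m = 1.514×10^8 Pa = 1514 bar
dunite: 3308 kg/m³ × 9.8 m/s² × 11570 m = 3.751×10^8 Pa = 3751 bar
upper-mantle rock: 3330 kg/m³ × 9.8 m/s² × 35080 m = 1.145×10^9 Pa = 11448 bar
Total = 1514 + 3751 + 11448 = 16713 bar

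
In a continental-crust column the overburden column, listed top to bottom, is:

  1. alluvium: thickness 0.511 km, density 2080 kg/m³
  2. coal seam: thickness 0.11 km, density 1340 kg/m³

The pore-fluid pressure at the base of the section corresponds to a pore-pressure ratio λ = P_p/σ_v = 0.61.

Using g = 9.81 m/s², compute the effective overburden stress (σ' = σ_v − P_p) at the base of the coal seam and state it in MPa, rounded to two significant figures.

4.6 MPa

Overburden (lithostatic) stress σ_v:
alluvium: 2080 kg/m³ × 9.81 m/s² × 511 m = 1.043×10^7 Pa = 10.43 MPa
coal seam: 1340 kg/m³ × 9.81 m/s² × 110 m = 1.446×10^6 Pa = 1.446 MPa
Total = 10.43 + 1.446 = 11.873 MPa
Pore pressure P_p = λ·σ_v = 0.61 × 11.87 MPa = 7.242 MPa
Effective stress σ' = σ_v − P_p = 11.87 − 7.242 = 4.6304 MPa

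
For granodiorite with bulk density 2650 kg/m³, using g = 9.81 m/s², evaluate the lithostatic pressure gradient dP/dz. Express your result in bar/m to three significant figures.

dP/dz = ρg = 2650 kg/m³ × 9.81 m/s² = 25996 Pa/m
= 25996 Pa/m × (1 bar/m / 1.0000×10^5 Pa/m) = 0.25997 bar/m

0.260 bar/m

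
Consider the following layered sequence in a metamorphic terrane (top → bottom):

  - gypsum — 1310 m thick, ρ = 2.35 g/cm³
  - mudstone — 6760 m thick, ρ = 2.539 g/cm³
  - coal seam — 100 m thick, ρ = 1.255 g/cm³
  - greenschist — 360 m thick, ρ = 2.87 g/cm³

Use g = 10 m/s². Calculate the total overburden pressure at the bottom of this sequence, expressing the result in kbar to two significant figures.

2.1 kbar

gypsum: 2350 kg/m³ × 10 m/s² × 1310 m = 3.079×10^7 Pa = 0.3079 kbar
mudstone: 2539 kg/m³ × 10 m/s² × 6760 m = 1.716×10^8 Pa = 1.716 kbar
coal seam: 1255 kg/m³ × 10 m/s² × 100 m = 1.255×10^6 Pa = 0.01255 kbar
greenschist: 2870 kg/m³ × 10 m/s² × 360 m = 1.033×10^7 Pa = 0.1033 kbar
Total = 0.3079 + 1.716 + 0.01255 + 0.1033 = 2.1401 kbar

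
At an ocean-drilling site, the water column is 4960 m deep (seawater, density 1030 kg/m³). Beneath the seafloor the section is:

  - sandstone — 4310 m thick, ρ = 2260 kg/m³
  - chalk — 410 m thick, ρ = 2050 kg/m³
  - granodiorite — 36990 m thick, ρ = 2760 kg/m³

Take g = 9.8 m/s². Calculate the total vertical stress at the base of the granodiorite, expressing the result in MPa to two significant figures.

seawater: 1030 kg/m³ × 9.8 m/s² × 4960 m = 5.007×10^7 Pa = 50.07 MPa
sandstone: 2260 kg/m³ × 9.8 m/s² × 4310 m = 9.546×10^7 Pa = 95.46 MPa
chalk: 2050 kg/m³ × 9.8 m/s² × 410 m = 8.237×10^6 Pa = 8.237 MPa
granodiorite: 2760 kg/m³ × 9.8 m/s² × 36990 m = 1.001×10^9 Pa = 1001 MPa
Total = 50.07 + 95.46 + 8.237 + 1001 = 1154.3 MPa

1200 MPa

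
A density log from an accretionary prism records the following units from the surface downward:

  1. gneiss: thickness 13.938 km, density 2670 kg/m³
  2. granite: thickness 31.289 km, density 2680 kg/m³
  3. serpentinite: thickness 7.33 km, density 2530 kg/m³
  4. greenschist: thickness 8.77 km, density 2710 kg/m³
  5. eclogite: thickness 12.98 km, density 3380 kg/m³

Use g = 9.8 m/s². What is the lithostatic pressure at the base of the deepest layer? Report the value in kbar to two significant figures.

20 kbar

gneiss: 2670 kg/m³ × 9.8 m/s² × 13938 m = 3.647×10^8 Pa = 3.647 kbar
granite: 2680 kg/m³ × 9.8 m/s² × 31289 m = 8.218×10^8 Pa = 8.218 kbar
serpentinite: 2530 kg/m³ × 9.8 m/s² × 7330 m = 1.817×10^8 Pa = 1.817 kbar
greenschist: 2710 kg/m³ × 9.8 m/s² × 8770 m = 2.329×10^8 Pa = 2.329 kbar
eclogite: 3380 kg/m³ × 9.8 m/s² × 12980 m = 4.299×10^8 Pa = 4.299 kbar
Total = 3.647 + 8.218 + 1.817 + 2.329 + 4.299 = 20.311 kbar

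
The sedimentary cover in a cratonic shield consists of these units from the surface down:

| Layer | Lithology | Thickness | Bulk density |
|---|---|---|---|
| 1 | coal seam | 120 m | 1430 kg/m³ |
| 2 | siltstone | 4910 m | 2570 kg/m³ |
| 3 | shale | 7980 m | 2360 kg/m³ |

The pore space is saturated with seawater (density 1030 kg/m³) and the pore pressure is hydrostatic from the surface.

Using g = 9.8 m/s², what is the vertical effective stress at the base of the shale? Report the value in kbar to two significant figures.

Overburden (lithostatic) stress σ_v:
coal seam: 1430 kg/m³ × 9.8 m/s² × 120 m = 1.682×10^6 Pa = 1.682 MPa
siltstone: 2570 kg/m³ × 9.8 m/s² × 4910 m = 1.237×10^8 Pa = 123.7 MPa
shale: 2360 kg/m³ × 9.8 m/s² × 7980 m = 1.846×10^8 Pa = 184.6 MPa
Total = 1.682 + 123.7 + 184.6 = 309.91 MPa
Pore pressure P_p = 1030 kg/m³ × 9.8 m/s² × 13010 m = 1.313×10^8 Pa = 131.3 MPa
Effective stress σ' = σ_v − P_p = 309.9 − 131.3 = 178.58 MPa = 1.7858 kbar

1.8 kbar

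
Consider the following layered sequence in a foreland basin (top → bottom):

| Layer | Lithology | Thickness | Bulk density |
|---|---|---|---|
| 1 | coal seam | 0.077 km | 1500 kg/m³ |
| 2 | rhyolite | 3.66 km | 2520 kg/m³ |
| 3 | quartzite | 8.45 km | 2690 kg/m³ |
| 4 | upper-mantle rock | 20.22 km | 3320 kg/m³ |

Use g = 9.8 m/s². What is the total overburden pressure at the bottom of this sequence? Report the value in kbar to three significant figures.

9.72 kbar

coal seam: 1500 kg/m³ × 9.8 m/s² × 77 m = 1.132×10^6 Pa = 0.01132 kbar
rhyolite: 2520 kg/m³ × 9.8 m/s² × 3660 m = 9.039×10^7 Pa = 0.9039 kbar
quartzite: 2690 kg/m³ × 9.8 m/s² × 8450 m = 2.228×10^8 Pa = 2.228 kbar
upper-mantle rock: 3320 kg/m³ × 9.8 m/s² × 20220 m = 6.579×10^8 Pa = 6.579 kbar
Total = 0.01132 + 0.9039 + 2.228 + 6.579 = 9.7216 kbar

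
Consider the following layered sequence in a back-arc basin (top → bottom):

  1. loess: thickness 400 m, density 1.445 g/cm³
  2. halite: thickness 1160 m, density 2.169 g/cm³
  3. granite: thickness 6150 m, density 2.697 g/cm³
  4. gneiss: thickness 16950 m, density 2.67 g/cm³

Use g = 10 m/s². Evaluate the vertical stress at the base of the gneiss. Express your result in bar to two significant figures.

loess: 1445 kg/m³ × 10 m/s² × 400 m = 5.780×10^6 Pa = 57.80 bar
halite: 2169 kg/m³ × 10 m/s² × 1160 m = 2.516×10^7 Pa = 251.6 bar
granite: 2697 kg/m³ × 10 m/s² × 6150 m = 1.659×10^8 Pa = 1659 bar
gneiss: 2670 kg/m³ × 10 m/s² × 16950 m = 4.526×10^8 Pa = 4526 bar
Total = 57.80 + 251.6 + 1659 + 4526 = 6493.7 bar

6500 bar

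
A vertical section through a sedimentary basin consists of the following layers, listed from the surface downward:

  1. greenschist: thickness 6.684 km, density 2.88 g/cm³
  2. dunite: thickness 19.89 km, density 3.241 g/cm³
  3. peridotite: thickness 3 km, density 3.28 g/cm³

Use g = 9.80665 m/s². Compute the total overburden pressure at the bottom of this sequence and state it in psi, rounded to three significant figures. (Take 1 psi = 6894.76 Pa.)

greenschist: 2880 kg/m³ × 9.80665 m/s² × 6684 m = 1.888×10^8 Pa = 27380 psi
dunite: 3241 kg/m³ × 9.80665 m/s² × 19890 m = 6.322×10^8 Pa = 91689 psi
peridotite: 3280 kg/m³ × 9.80665 m/s² × 3000 m = 9.650×10^7 Pa = 13996 psi
Total = 27380 + 91689 + 13996 = 1.3306×10^5 psi

133000 psi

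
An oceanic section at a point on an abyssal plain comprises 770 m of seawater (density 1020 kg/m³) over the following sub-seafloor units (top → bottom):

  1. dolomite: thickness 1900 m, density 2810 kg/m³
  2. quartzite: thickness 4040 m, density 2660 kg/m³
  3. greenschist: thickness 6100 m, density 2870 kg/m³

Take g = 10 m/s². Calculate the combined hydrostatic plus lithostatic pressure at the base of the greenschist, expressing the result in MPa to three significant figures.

seawater: 1020 kg/m³ × 10 m/s² × 770 m = 7.854×10^6 Pa = 7.854 MPa
dolomite: 2810 kg/m³ × 10 m/s² × 1900 m = 5.339×10^7 Pa = 53.39 MPa
quartzite: 2660 kg/m³ × 10 m/s² × 4040 m = 1.075×10^8 Pa = 107.5 MPa
greenschist: 2870 kg/m³ × 10 m/s² × 6100 m = 1.751×10^8 Pa = 175.1 MPa
Total = 7.854 + 53.39 + 107.5 + 175.1 = 343.78 MPa

344 MPa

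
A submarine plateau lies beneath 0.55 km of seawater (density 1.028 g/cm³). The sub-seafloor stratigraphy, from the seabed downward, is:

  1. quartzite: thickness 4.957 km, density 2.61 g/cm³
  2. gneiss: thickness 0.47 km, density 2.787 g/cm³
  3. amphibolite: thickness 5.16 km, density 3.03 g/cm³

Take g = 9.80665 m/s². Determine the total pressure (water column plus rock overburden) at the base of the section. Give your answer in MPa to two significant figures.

300 MPa

seawater: 1028 kg/m³ × 9.80665 m/s² × 550 m = 5.545×10^6 Pa = 5.545 MPa
quartzite: 2610 kg/m³ × 9.80665 m/s² × 4957 m = 1.269×10^8 Pa = 126.9 MPa
gneiss: 2787 kg/m³ × 9.80665 m/s² × 470 m = 1.285×10^7 Pa = 12.85 MPa
amphibolite: 3030 kg/m³ × 9.80665 m/s² × 5160 m = 1.533×10^8 Pa = 153.3 MPa
Total = 5.545 + 126.9 + 12.85 + 153.3 = 298.59 MPa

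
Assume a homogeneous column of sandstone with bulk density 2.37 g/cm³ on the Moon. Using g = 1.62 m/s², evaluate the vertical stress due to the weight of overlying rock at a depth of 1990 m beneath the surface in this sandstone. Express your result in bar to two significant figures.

76 bar

sandstone: 2370 kg/m³ × 1.62 m/s² × 1990 m = 7.640×10^6 Pa = 76.40 bar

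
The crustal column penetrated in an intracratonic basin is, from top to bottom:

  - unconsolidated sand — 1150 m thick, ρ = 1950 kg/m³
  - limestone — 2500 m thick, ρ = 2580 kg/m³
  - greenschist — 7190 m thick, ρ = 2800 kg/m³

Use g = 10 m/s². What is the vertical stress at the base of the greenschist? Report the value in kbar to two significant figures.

unconsolidated sand: 1950 kg/m³ × 10 m/s² × 1150 m = 2.243×10^7 Pa = 0.2243 kbar
limestone: 2580 kg/m³ × 10 m/s² × 2500 m = 6.450×10^7 Pa = 0.6450 kbar
greenschist: 2800 kg/m³ × 10 m/s² × 7190 m = 2.013×10^8 Pa = 2.013 kbar
Total = 0.2243 + 0.6450 + 2.013 = 2.8824 kbar

2.9 kbar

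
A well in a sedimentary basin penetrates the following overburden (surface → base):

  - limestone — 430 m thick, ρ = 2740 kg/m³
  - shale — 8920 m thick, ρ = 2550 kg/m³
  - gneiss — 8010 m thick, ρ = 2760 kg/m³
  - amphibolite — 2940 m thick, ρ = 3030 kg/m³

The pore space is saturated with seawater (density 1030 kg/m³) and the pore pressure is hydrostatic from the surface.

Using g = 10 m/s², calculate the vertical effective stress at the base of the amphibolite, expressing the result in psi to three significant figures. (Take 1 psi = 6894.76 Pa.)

49400 psi

Overburden (lithostatic) stress σ_v:
limestone: 2740 kg/m³ × 10 m/s² × 430 m = 1.178×10^7 Pa = 11.78 MPa
shale: 2550 kg/m³ × 10 m/s² × 8920 m = 2.275×10^8 Pa = 227.5 MPa
gneiss: 2760 kg/m³ × 10 m/s² × 8010 m = 2.211×10^8 Pa = 221.1 MPa
amphibolite: 3030 kg/m³ × 10 m/s² × 2940 m = 8.908×10^7 Pa = 89.08 MPa
Total = 11.78 + 227.5 + 221.1 + 89.08 = 549.40 MPa
Pore pressure P_p = 1030 kg/m³ × 10 m/s² × 20300 m = 2.091×10^8 Pa = 209.1 MPa
Effective stress σ' = σ_v − P_p = 549.4 − 209.1 = 340.31 MPa = 49358 psi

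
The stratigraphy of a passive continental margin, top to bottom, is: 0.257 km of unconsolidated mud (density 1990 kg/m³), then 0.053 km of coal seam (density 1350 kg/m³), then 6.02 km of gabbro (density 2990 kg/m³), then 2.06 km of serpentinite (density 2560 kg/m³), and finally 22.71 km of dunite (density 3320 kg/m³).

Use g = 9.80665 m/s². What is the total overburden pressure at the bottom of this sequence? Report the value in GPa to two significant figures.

unconsolidated mud: 1990 kg/m³ × 9.80665 m/s² × 257 m = 5.015×10^6 Pa = 5.015×10^-3 GPa
coal seam: 1350 kg/m³ × 9.80665 m/s² × 53 m = 7.017×10^5 Pa = 7.017×10^-4 GPa
gabbro: 2990 kg/m³ × 9.80665 m/s² × 6020 m = 1.765×10^8 Pa = 0.1765 GPa
serpentinite: 2560 kg/m³ × 9.80665 m/s² × 2060 m = 5.172×10^7 Pa = 0.05172 GPa
dunite: 3320 kg/m³ × 9.80665 m/s² × 22710 m = 7.394×10^8 Pa = 0.7394 GPa
Total = 5.015×10^-3 + 7.017×10^-4 + 0.1765 + 0.05172 + 0.7394 = 0.97335 GPa

0.97 GPa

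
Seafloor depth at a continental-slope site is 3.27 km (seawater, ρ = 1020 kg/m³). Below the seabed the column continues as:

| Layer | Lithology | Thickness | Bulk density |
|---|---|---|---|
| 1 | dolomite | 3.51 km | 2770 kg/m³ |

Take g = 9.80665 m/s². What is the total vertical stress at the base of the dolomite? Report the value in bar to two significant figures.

seawater: 1020 kg/m³ × 9.80665 m/s² × 3270 m = 3.271×10^7 Pa = 327.1 bar
dolomite: 2770 kg/m³ × 9.80665 m/s² × 3510 m = 9.535×10^7 Pa = 953.5 bar
Total = 327.1 + 953.5 = 1280.6 bar

1300 bar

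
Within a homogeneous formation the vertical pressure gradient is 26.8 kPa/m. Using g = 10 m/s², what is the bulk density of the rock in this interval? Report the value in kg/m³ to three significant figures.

ρ = (dP/dz)/g = 26.8 kPa/m / 10 m/s² = 26800 Pa/m / 10 m/s² = 2680.0 kg/m³

2680 kg/m³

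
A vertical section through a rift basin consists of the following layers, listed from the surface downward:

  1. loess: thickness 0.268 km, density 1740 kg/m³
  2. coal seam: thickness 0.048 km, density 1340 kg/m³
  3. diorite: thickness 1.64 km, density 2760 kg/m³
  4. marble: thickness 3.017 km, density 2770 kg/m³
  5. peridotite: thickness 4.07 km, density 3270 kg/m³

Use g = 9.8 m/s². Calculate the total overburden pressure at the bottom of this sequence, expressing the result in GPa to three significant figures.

0.262 GPa

loess: 1740 kg/m³ × 9.8 m/s² × 268 m = 4.570×10^6 Pa = 4.570×10^-3 GPa
coal seam: 1340 kg/m³ × 9.8 m/s² × 48 m = 6.303×10^5 Pa = 6.303×10^-4 GPa
diorite: 2760 kg/m³ × 9.8 m/s² × 1640 m = 4.436×10^7 Pa = 0.04436 GPa
marble: 2770 kg/m³ × 9.8 m/s² × 3017 m = 8.190×10^7 Pa = 0.08190 GPa
peridotite: 3270 kg/m³ × 9.8 m/s² × 4070 m = 1.304×10^8 Pa = 0.1304 GPa
Total = 4.570×10^-3 + 6.303×10^-4 + 0.04436 + 0.08190 + 0.1304 = 0.26189 GPa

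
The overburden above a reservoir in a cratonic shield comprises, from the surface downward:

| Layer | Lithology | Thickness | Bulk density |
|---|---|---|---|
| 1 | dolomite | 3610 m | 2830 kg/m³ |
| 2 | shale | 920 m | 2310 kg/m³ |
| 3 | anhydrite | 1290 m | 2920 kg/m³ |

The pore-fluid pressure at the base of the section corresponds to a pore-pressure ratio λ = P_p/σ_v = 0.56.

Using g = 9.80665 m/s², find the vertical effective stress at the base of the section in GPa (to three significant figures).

0.0695 GPa

Overburden (lithostatic) stress σ_v:
dolomite: 2830 kg/m³ × 9.80665 m/s² × 3610 m = 1.002×10^8 Pa = 100.2 MPa
shale: 2310 kg/m³ × 9.80665 m/s² × 920 m = 2.084×10^7 Pa = 20.84 MPa
anhydrite: 2920 kg/m³ × 9.80665 m/s² × 1290 m = 3.694×10^7 Pa = 36.94 MPa
Total = 100.2 + 20.84 + 36.94 = 157.97 MPa
Pore pressure P_p = λ·σ_v = 0.56 × 158.0 MPa = 88.46 MPa
Effective stress σ' = σ_v − P_p = 158.0 − 88.46 = 69.506 MPa = 0.069506 GPa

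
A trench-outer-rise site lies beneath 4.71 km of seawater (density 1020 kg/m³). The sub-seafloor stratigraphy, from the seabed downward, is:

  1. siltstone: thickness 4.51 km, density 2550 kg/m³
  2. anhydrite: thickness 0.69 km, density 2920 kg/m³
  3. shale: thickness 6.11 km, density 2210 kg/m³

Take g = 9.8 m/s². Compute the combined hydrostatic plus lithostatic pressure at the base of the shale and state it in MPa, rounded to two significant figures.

seawater: 1020 kg/m³ × 9.8 m/s² × 4710 m = 4.708×10^7 Pa = 47.08 MPa
siltstone: 2550 kg/m³ × 9.8 m/s² × 4510 m = 1.127×10^8 Pa = 112.7 MPa
anhydrite: 2920 kg/m³ × 9.8 m/s² × 690 m = 1.975×10^7 Pa = 19.75 MPa
shale: 2210 kg/m³ × 9.8 m/s² × 6110 m = 1.323×10^8 Pa = 132.3 MPa
Total = 47.08 + 112.7 + 19.75 + 132.3 = 311.86 MPa

310 MPa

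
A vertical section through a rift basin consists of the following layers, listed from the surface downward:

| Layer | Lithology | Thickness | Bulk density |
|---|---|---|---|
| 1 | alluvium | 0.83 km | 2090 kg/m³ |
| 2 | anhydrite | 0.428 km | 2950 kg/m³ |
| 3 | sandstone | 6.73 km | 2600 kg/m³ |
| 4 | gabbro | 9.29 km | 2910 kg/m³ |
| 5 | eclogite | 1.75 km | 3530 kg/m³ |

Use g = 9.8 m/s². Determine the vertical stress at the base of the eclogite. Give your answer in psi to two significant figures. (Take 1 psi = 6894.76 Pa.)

alluvium: 2090 kg/m³ × 9.8 m/s² × 830 m = 1.700×10^7 Pa = 2466 psi
anhydrite: 2950 kg/m³ × 9.8 m/s² × 428 m = 1.237×10^7 Pa = 1795 psi
sandstone: 2600 kg/m³ × 9.8 m/s² × 6730 m = 1.715×10^8 Pa = 24871 psi
gabbro: 2910 kg/m³ × 9.8 m/s² × 9290 m = 2.649×10^8 Pa = 38425 psi
eclogite: 3530 kg/m³ × 9.8 m/s² × 1750 m = 6.054×10^7 Pa = 8781 psi
Total = 2466 + 1795 + 24871 + 38425 + 8781 = 76337 psi

76000 psi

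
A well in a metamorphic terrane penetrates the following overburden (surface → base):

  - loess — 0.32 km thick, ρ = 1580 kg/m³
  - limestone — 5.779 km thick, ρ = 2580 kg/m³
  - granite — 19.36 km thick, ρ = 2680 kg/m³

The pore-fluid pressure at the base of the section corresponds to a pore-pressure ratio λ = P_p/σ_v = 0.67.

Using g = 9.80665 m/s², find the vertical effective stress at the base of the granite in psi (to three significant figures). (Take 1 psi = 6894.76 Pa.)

Overburden (lithostatic) stress σ_v:
loess: 1580 kg/m³ × 9.80665 m/s² × 320 m = 4.958×10^6 Pa = 4.958 MPa
limestone: 2580 kg/m³ × 9.80665 m/s² × 5779 m = 1.462×10^8 Pa = 146.2 MPa
granite: 2680 kg/m³ × 9.80665 m/s² × 19360 m = 5.088×10^8 Pa = 508.8 MPa
Total = 4.958 + 146.2 + 508.8 = 659.99 MPa
Pore pressure P_p = λ·σ_v = 0.67 × 660.0 MPa = 442.2 MPa
Effective stress σ' = σ_v − P_p = 660.0 − 442.2 = 217.80 MPa = 31589 psi

31600 psi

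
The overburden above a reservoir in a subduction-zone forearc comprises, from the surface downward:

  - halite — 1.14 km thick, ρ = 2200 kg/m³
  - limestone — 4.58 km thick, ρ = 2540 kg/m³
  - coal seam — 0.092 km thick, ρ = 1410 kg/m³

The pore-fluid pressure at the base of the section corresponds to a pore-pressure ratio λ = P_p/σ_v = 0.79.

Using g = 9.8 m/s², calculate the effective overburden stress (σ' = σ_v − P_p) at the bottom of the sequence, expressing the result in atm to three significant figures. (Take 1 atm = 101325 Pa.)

Overburden (lithostatic) stress σ_v:
halite: 2200 kg/m³ × 9.8 m/s² × 1140 m = 2.458×10^7 Pa = 24.58 MPa
limestone: 2540 kg/m³ × 9.8 m/s² × 4580 m = 1.140×10^8 Pa = 114.0 MPa
coal seam: 1410 kg/m³ × 9.8 m/s² × 92 m = 1.271×10^6 Pa = 1.271 MPa
Total = 24.58 + 114.0 + 1.271 = 139.86 MPa
Pore pressure P_p = λ·σ_v = 0.79 × 139.9 MPa = 110.5 MPa
Effective stress σ' = σ_v − P_p = 139.9 − 110.5 = 29.370 MPa = 289.85 atm

290 atm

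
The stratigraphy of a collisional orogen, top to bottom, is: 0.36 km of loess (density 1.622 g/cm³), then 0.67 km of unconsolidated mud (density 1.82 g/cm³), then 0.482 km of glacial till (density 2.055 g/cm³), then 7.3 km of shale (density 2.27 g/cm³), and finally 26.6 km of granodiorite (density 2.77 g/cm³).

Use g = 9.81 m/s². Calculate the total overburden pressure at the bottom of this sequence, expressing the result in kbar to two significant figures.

9.1 kbar

loess: 1622 kg/m³ × 9.81 m/s² × 360 m = 5.728×10^6 Pa = 0.05728 kbar
unconsolidated mud: 1820 kg/m³ × 9.81 m/s² × 670 m = 1.196×10^7 Pa = 0.1196 kbar
glacial till: 2055 kg/m³ × 9.81 m/s² × 482 m = 9.717×10^6 Pa = 0.09717 kbar
shale: 2270 kg/m³ × 9.81 m/s² × 7300 m = 1.626×10^8 Pa = 1.626 kbar
granodiorite: 2770 kg/m³ × 9.81 m/s² × 26600 m = 7.228×10^8 Pa = 7.228 kbar
Total = 0.05728 + 0.1196 + 0.09717 + 1.626 + 7.228 = 9.1279 kbar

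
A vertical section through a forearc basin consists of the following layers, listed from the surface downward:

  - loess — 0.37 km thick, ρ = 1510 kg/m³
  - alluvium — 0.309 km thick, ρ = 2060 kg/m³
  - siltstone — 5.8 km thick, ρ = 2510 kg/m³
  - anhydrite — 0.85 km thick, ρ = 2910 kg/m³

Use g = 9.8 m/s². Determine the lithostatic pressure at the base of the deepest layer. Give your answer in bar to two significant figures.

1800 bar

loess: 1510 kg/m³ × 9.8 m/s² × 370 m = 5.475×10^6 Pa = 54.75 bar
alluvium: 2060 kg/m³ × 9.8 m/s² × 309 m = 6.238×10^6 Pa = 62.38 bar
siltstone: 2510 kg/m³ × 9.8 m/s² × 5800 m = 1.427×10^8 Pa = 1427 bar
anhydrite: 2910 kg/m³ × 9.8 m/s² × 850 m = 2.424×10^7 Pa = 242.4 bar
Total = 54.75 + 62.38 + 1427 + 242.4 = 1786.2 bar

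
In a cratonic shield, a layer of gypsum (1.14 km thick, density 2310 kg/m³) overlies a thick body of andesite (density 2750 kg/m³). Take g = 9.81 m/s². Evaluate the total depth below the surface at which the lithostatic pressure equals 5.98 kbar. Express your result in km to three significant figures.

22.3 km

Pressure at base of upper layers: 2310×9.81×1140 = 2.583×10^7 Pa = 0.2583 kbar
Remaining pressure to be supplied by andesite: 5.980×10^8 − 2.583×10^7 = 5.722×10^8 Pa
Additional depth in andesite = 5.722×10^8 Pa / (2750 kg/m³ × 9.81 m/s²) = 21209 m
Total depth = 1140 m + 21209 m = 22349 m
= 22.349 km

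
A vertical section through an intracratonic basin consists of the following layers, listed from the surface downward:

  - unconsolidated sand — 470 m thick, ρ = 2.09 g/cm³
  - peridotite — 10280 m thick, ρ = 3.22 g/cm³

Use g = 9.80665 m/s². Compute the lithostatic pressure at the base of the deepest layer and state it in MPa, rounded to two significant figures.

330 MPa

unconsolidated sand: 2090 kg/m³ × 9.80665 m/s² × 470 m = 9.633×10^6 Pa = 9.633 MPa
peridotite: 3220 kg/m³ × 9.80665 m/s² × 10280 m = 3.246×10^8 Pa = 324.6 MPa
Total = 9.633 + 324.6 = 334.25 MPa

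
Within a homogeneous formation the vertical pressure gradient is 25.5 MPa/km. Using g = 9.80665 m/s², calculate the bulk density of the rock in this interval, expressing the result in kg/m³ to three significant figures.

2600 kg/m³

ρ = (dP/dz)/g = 25.5 MPa/km / 9.80665 m/s² = 25500 Pa/m / 9.80665 m/s² = 2600.3 kg/m³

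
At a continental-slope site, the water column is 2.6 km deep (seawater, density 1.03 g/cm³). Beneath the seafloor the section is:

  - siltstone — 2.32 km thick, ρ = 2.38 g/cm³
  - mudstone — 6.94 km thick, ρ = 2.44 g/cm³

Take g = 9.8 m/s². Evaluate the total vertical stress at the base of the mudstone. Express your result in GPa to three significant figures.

seawater: 1030 kg/m³ × 9.8 m/s² × 2600 m = 2.624×10^7 Pa = 0.02624 GPa
siltstone: 2380 kg/m³ × 9.8 m/s² × 2320 m = 5.411×10^7 Pa = 0.05411 GPa
mudstone: 2440 kg/m³ × 9.8 m/s² × 6940 m = 1.659×10^8 Pa = 0.1659 GPa
Total = 0.02624 + 0.05411 + 0.1659 = 0.24631 GPa

0.246 GPa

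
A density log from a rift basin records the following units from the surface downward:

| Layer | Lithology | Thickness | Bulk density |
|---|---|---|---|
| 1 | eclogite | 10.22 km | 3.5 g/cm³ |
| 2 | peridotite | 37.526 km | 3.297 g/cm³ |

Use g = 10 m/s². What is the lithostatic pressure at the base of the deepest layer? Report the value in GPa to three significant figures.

eclogite: 3500 kg/m³ × 10 m/s² × 10220 m = 3.577×10^8 Pa = 0.3577 GPa
peridotite: 3297 kg/m³ × 10 m/s² × 37526 m = 1.237×10^9 Pa = 1.237 GPa
Total = 0.3577 + 1.237 = 1.5949 GPa

1.59 GPa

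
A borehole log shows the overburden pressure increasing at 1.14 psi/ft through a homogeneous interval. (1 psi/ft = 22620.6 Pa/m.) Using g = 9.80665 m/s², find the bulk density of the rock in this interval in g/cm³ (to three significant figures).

2.63 g/cm³

ρ = (dP/dz)/g = 1.14 psi/ft / 9.80665 m/s² = 25787 Pa/m / 9.80665 m/s² = 2629.6 kg/m³
= 2.630 g/cm³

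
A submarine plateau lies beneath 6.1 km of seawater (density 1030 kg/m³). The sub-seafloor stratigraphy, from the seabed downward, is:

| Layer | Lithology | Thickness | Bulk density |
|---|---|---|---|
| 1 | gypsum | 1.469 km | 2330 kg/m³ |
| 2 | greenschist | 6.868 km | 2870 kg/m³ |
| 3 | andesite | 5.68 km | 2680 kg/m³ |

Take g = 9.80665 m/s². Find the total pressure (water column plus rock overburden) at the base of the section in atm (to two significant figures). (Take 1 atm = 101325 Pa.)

4300 atm

seawater: 1030 kg/m³ × 9.80665 m/s² × 6100 m = 6.162×10^7 Pa = 608.1 atm
gypsum: 2330 kg/m³ × 9.80665 m/s² × 1469 m = 3.357×10^7 Pa = 331.3 atm
greenschist: 2870 kg/m³ × 9.80665 m/s² × 6868 m = 1.933×10^8 Pa = 1908 atm
andesite: 2680 kg/m³ × 9.80665 m/s² × 5680 m = 1.493×10^8 Pa = 1473 atm
Total = 608.1 + 331.3 + 1908 + 1473 = 4320.4 atm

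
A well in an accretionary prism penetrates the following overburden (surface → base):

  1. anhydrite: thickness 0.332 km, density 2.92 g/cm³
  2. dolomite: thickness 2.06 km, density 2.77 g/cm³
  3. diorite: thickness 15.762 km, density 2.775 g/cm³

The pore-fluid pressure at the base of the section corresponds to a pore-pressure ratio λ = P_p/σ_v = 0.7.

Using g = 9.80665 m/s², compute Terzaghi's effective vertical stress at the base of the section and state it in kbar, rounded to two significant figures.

1.5 kbar

Overburden (lithostatic) stress σ_v:
anhydrite: 2920 kg/m³ × 9.80665 m/s² × 332 m = 9.507×10^6 Pa = 9.507 MPa
dolomite: 2770 kg/m³ × 9.80665 m/s² × 2060 m = 5.596×10^7 Pa = 55.96 MPa
diorite: 2775 kg/m³ × 9.80665 m/s² × 15762 m = 4.289×10^8 Pa = 428.9 MPa
Total = 9.507 + 55.96 + 428.9 = 494.40 MPa
Pore pressure P_p = λ·σ_v = 0.7 × 494.4 MPa = 346.1 MPa
Effective stress σ' = σ_v − P_p = 494.4 − 346.1 = 148.32 MPa = 1.4832 kbar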